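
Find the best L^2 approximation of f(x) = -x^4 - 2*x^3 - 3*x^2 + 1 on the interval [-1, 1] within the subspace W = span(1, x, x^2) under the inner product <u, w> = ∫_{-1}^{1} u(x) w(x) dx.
g(x) = -27*x^2/7 - 6*x/5 + 38/35

The best approximation g ∈ W is the orthogonal projection of f onto W. Writing g = a_0 + a_1 x + a_2 x^2, the coefficients solve the normal equations G · a = b where
  G_{ij} = <φ_i, φ_j> and b_i = <f, φ_i>, with φ_0 = 1, φ_1 = x, φ_2 = x^2.
G =
  [2, 0, 2/3]
  [0, 2/3, 0]
  [2/3, 0, 2/5],
b = (-2/5, -4/5, -86/105).
Solving gives a_0 = 38/35, a_1 = -6/5, a_2 = -27/7, so
  g(x) = -27*x^2/7 - 6*x/5 + 38/35.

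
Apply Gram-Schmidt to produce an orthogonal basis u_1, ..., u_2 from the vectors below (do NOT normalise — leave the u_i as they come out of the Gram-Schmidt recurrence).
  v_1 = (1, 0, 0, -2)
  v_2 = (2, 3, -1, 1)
Orthogonal basis:
  u_1 = (1, 0, 0, -2)
  u_2 = (2, 3, -1, 1)

Apply the Gram-Schmidt recurrence
  u_1 = v_1
  u_i = v_i − Σ_{j<i} ((v_i · u_j) / (u_j · u_j)) · u_j.

Step by step this gives:
  u_1 = (1, 0, 0, -2)
  u_2 = (2, 3, -1, 1)

Orthogonality check:
  u_2 · u_1 = 0 (should be 0)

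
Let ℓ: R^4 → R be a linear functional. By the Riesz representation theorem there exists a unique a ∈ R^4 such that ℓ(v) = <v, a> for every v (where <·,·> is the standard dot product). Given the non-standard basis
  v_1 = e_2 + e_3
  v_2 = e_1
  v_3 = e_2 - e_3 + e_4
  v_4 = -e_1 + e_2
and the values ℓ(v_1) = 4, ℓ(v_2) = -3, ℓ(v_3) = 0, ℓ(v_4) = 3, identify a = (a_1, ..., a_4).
a = (-3, 0, 4, 4)

Write a = (a_1, ..., a_4) in the standard basis. For each basis vector v_i, ℓ(v_i) = <v_i, a> is a linear equation in the a_j's. Collect the n equations into a matrix system V a = ℓ, where row i of V is v_i (expressed in the standard basis). Since V is invertible (lower-triangular with 1s on the diagonal, up to permutation), solve by back-substitution:
  V =
[[0, 1, 1, 0],
 [1, 0, 0, 0],
 [0, 1, -1, 1],
 [-1, 1, 0, 0]]
  V a = (4, -3, 0, 3)
Solving gives a = (-3, 0, 4, 4).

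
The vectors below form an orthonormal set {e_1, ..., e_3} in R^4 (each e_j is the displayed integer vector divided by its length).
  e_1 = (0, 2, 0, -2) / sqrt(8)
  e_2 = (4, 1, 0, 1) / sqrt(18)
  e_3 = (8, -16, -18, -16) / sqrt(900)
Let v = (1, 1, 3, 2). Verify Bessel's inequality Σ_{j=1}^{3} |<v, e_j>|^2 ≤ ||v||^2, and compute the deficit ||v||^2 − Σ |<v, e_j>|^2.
Σ |<v, e_j>|^2 = 326/25; ||v||^2 = 15; deficit = 49/25

Write each e_j = u_j / sqrt(<u_j, u_j>) where u_j is the displayed integer vector. Then <v, e_j> = <v, u_j> / sqrt(<u_j, u_j>), so |<v, e_j>|^2 = <v, u_j>^2 / <u_j, u_j>.
Coefficients: <v, e_1> = -2/sqrt(8), <v, e_2> = 7/sqrt(18), <v, e_3> = -94/sqrt(900).
Square and sum: Σ |<v, e_j>|^2 = 326/25.
Compute ||v||^2 = v·v = 15.
Deficit = 15 − 326/25 = 49/25 ≥ 0, confirming Bessel's inequality. (The deficit equals ||v − Σ <v,e_j> e_j||^2, the squared distance from v to span{e_j}.)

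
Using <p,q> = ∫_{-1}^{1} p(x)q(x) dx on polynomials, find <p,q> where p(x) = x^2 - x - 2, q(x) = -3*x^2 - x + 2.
<p,q> = -16/5

Expand the product: p(x)·q(x) = -3*x^4 + 2*x^3 + 9*x^2 - 4.
∫_{-1}^{1} of each monomial x^k gives [2/(k+1) if k even, 0 if k odd]. Integrating term-by-term (or equivalently evaluating the antiderivative F(x) = -3*x^5/5 + x^4/2 + 3*x^3 - 4*x at the endpoints):
  F(1) − F(−1) = -11/10 − (21/10) = -16/5.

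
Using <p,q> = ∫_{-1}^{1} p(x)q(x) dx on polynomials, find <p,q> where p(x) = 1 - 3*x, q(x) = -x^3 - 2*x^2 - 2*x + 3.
<p,q> = 148/15

Expand the product: p(x)·q(x) = 3*x^4 + 5*x^3 + 4*x^2 - 11*x + 3.
∫_{-1}^{1} of each monomial x^k gives [2/(k+1) if k even, 0 if k odd]. Integrating term-by-term (or equivalently evaluating the antiderivative F(x) = 3*x^5/5 + 5*x^4/4 + 4*x^3/3 - 11*x^2/2 + 3*x at the endpoints):
  F(1) − F(−1) = 41/60 − (-551/60) = 148/15.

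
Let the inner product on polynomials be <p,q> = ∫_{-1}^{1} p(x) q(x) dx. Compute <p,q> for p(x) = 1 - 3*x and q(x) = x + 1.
<p,q> = 0

Expand the product: p(x)·q(x) = -3*x^2 - 2*x + 1.
∫_{-1}^{1} of each monomial x^k gives [2/(k+1) if k even, 0 if k odd]. Integrating term-by-term (or equivalently evaluating the antiderivative F(x) = -x^3 - x^2 + x at the endpoints):
  F(1) − F(−1) = -1 − (-1) = 0.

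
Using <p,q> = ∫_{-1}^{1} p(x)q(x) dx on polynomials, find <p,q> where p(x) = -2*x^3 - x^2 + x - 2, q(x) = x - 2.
<p,q> = 46/5

Expand the product: p(x)·q(x) = -2*x^4 + 3*x^3 + 3*x^2 - 4*x + 4.
∫_{-1}^{1} of each monomial x^k gives [2/(k+1) if k even, 0 if k odd]. Integrating term-by-term (or equivalently evaluating the antiderivative F(x) = -2*x^5/5 + 3*x^4/4 + x^3 - 2*x^2 + 4*x at the endpoints):
  F(1) − F(−1) = 67/20 − (-117/20) = 46/5.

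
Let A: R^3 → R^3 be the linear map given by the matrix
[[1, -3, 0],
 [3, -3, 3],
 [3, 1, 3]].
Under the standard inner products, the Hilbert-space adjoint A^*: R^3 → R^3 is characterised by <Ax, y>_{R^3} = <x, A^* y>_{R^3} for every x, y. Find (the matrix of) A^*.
A^* = A^T =
[[1, 3, 3],
 [-3, -3, 1],
 [0, 3, 3]]

For real matrices with standard dot products, the defining identity <Ax, y> = <x, A^* y> gives (Ax)^T y = x^T (A^*) y, i.e. x^T A^T y = x^T (A^*) y. Since this holds for all x, y, we must have A^* = A^T. Therefore
A^* =
[[1, 3, 3],
 [-3, -3, 1],
 [0, 3, 3]].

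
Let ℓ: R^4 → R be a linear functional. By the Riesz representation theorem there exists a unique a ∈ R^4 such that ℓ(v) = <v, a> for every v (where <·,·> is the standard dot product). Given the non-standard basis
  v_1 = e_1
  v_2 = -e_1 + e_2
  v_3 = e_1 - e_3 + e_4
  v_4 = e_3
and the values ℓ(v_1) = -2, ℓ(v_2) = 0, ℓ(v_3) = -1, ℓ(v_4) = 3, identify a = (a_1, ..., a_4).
a = (-2, -2, 3, 4)

Write a = (a_1, ..., a_4) in the standard basis. For each basis vector v_i, ℓ(v_i) = <v_i, a> is a linear equation in the a_j's. Collect the n equations into a matrix system V a = ℓ, where row i of V is v_i (expressed in the standard basis). Since V is invertible (lower-triangular with 1s on the diagonal, up to permutation), solve by back-substitution:
  V =
[[1, 0, 0, 0],
 [-1, 1, 0, 0],
 [1, 0, -1, 1],
 [0, 0, 1, 0]]
  V a = (-2, 0, -1, 3)
Solving gives a = (-2, -2, 3, 4).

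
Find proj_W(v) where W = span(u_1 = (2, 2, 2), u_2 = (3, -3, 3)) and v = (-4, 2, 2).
proj_W(v) = (-1, 2, -1)

Set up U = [u_1 | ... | u_2] ∈ R^(3×2). The projector onto W = col(U) is P = U (U^T U)^(-1) U^T.
Compute U^T U =
  [12, 6]
  [6, 27],
and U^T v = (0, -12).
Solve U^T U · c = U^T v for the coefficients: c = (1/4, -1/2). The projection is proj_W(v) = U c.
Check: (v - proj_W(v)) · u_1 = 0  (should be 0).
Check: (v - proj_W(v)) · u_2 = 0  (should be 0).
Result: proj_W(v) = (-1, 2, -1).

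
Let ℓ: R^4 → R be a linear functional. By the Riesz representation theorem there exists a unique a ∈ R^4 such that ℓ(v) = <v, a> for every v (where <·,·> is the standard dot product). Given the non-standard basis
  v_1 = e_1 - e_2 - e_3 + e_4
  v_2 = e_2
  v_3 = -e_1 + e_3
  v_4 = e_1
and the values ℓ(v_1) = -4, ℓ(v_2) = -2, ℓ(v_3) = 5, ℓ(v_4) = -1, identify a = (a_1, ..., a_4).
a = (-1, -2, 4, -1)

Write a = (a_1, ..., a_4) in the standard basis. For each basis vector v_i, ℓ(v_i) = <v_i, a> is a linear equation in the a_j's. Collect the n equations into a matrix system V a = ℓ, where row i of V is v_i (expressed in the standard basis). Since V is invertible (lower-triangular with 1s on the diagonal, up to permutation), solve by back-substitution:
  V =
[[1, -1, -1, 1],
 [0, 1, 0, 0],
 [-1, 0, 1, 0],
 [1, 0, 0, 0]]
  V a = (-4, -2, 5, -1)
Solving gives a = (-1, -2, 4, -1).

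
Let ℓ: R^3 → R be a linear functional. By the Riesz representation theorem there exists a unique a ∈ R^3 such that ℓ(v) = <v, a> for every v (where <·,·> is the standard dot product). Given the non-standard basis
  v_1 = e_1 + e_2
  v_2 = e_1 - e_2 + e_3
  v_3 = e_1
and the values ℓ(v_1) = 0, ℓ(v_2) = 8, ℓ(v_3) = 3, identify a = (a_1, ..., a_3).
a = (3, -3, 2)

Write a = (a_1, ..., a_3) in the standard basis. For each basis vector v_i, ℓ(v_i) = <v_i, a> is a linear equation in the a_j's. Collect the n equations into a matrix system V a = ℓ, where row i of V is v_i (expressed in the standard basis). Since V is invertible (lower-triangular with 1s on the diagonal, up to permutation), solve by back-substitution:
  V =
[[1, 1, 0],
 [1, -1, 1],
 [1, 0, 0]]
  V a = (0, 8, 3)
Solving gives a = (3, -3, 2).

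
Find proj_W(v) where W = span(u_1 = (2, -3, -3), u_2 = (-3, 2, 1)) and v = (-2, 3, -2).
proj_W(v) = (-241/83, 74/83, -41/83)

Set up U = [u_1 | ... | u_2] ∈ R^(3×2). The projector onto W = col(U) is P = U (U^T U)^(-1) U^T.
Compute U^T U =
  [22, -15]
  [-15, 14],
and U^T v = (-7, 10).
Solve U^T U · c = U^T v for the coefficients: c = (52/83, 115/83). The projection is proj_W(v) = U c.
Check: (v - proj_W(v)) · u_1 = 0  (should be 0).
Check: (v - proj_W(v)) · u_2 = 0  (should be 0).
Result: proj_W(v) = (-241/83, 74/83, -41/83).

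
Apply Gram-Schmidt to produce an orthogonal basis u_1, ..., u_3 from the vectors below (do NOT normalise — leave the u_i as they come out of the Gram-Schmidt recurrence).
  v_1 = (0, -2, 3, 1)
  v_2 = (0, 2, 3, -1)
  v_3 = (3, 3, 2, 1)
Orthogonal basis:
  u_1 = (0, -2, 3, 1)
  u_2 = (0, 18/7, 15/7, -9/7)
  u_3 = (3, 1, 0, 2)

Apply the Gram-Schmidt recurrence
  u_1 = v_1
  u_i = v_i − Σ_{j<i} ((v_i · u_j) / (u_j · u_j)) · u_j.

Step by step this gives:
  u_1 = (0, -2, 3, 1)
  u_2 = (0, 18/7, 15/7, -9/7)
  u_3 = (3, 1, 0, 2)

Orthogonality check:
  u_2 · u_1 = 0 (should be 0)
  u_3 · u_1 = 0 (should be 0)
  u_3 · u_2 = 0 (should be 0)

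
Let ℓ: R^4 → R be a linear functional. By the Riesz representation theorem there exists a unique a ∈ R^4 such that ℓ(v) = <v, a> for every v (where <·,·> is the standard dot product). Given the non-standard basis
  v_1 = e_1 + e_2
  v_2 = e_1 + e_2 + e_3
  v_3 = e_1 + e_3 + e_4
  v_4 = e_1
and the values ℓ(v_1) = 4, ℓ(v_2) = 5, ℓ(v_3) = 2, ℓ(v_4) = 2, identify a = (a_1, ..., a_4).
a = (2, 2, 1, -1)

Write a = (a_1, ..., a_4) in the standard basis. For each basis vector v_i, ℓ(v_i) = <v_i, a> is a linear equation in the a_j's. Collect the n equations into a matrix system V a = ℓ, where row i of V is v_i (expressed in the standard basis). Since V is invertible (lower-triangular with 1s on the diagonal, up to permutation), solve by back-substitution:
  V =
[[1, 1, 0, 0],
 [1, 1, 1, 0],
 [1, 0, 1, 1],
 [1, 0, 0, 0]]
  V a = (4, 5, 2, 2)
Solving gives a = (2, 2, 1, -1).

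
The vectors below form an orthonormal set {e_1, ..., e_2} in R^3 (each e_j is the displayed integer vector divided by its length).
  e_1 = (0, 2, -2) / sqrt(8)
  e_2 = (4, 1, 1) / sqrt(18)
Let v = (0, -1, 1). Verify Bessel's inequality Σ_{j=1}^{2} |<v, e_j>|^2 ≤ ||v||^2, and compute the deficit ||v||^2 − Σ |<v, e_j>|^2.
Σ |<v, e_j>|^2 = 2; ||v||^2 = 2; deficit = 0

Write each e_j = u_j / sqrt(<u_j, u_j>) where u_j is the displayed integer vector. Then <v, e_j> = <v, u_j> / sqrt(<u_j, u_j>), so |<v, e_j>|^2 = <v, u_j>^2 / <u_j, u_j>.
Coefficients: <v, e_1> = -4/sqrt(8), <v, e_2> = 0/sqrt(18).
Square and sum: Σ |<v, e_j>|^2 = 2.
Compute ||v||^2 = v·v = 2.
Deficit = 2 − 2 = 0 ≥ 0, confirming Bessel's inequality. (The deficit equals ||v − Σ <v,e_j> e_j||^2, the squared distance from v to span{e_j}.)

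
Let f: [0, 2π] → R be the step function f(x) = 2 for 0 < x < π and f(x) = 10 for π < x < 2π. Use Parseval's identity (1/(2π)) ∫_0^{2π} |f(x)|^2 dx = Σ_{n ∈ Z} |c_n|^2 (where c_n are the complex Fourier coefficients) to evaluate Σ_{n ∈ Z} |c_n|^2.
Σ |c_n|^2 = 52

Parseval equates the L^2 energy of f (normalised by 1/(2π)) with the ℓ^2 sum of its Fourier coefficients: (1/(2π)) ∫_0^{2π} |f|^2 = Σ |c_n|^2.
Compute the left side: (1/(2π)) [∫_0^π 2^2 dx + ∫_π^{2π} 10^2 dx] = (1/(2π)) · (4π + 100π) = (4 + 100)/2 = 52.
So Σ_{n ∈ Z} |c_n|^2 = 52.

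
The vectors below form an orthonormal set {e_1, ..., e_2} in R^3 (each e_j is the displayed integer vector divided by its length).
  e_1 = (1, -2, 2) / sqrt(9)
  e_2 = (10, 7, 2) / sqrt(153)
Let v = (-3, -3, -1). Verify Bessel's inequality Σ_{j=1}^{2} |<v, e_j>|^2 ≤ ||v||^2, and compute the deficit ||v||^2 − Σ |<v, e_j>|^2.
Σ |<v, e_j>|^2 = 314/17; ||v||^2 = 19; deficit = 9/17

Write each e_j = u_j / sqrt(<u_j, u_j>) where u_j is the displayed integer vector. Then <v, e_j> = <v, u_j> / sqrt(<u_j, u_j>), so |<v, e_j>|^2 = <v, u_j>^2 / <u_j, u_j>.
Coefficients: <v, e_1> = 1/sqrt(9), <v, e_2> = -53/sqrt(153).
Square and sum: Σ |<v, e_j>|^2 = 314/17.
Compute ||v||^2 = v·v = 19.
Deficit = 19 − 314/17 = 9/17 ≥ 0, confirming Bessel's inequality. (The deficit equals ||v − Σ <v,e_j> e_j||^2, the squared distance from v to span{e_j}.)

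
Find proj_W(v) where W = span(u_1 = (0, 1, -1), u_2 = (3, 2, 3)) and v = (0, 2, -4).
proj_W(v) = (-30/43, 104/43, -154/43)

Set up U = [u_1 | ... | u_2] ∈ R^(3×2). The projector onto W = col(U) is P = U (U^T U)^(-1) U^T.
Compute U^T U =
  [2, -1]
  [-1, 22],
and U^T v = (6, -8).
Solve U^T U · c = U^T v for the coefficients: c = (124/43, -10/43). The projection is proj_W(v) = U c.
Check: (v - proj_W(v)) · u_1 = 0  (should be 0).
Check: (v - proj_W(v)) · u_2 = 0  (should be 0).
Result: proj_W(v) = (-30/43, 104/43, -154/43).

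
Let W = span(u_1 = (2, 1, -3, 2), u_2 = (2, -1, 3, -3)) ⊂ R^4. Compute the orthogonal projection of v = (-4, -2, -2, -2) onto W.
proj_W(v) = (-92/27, -26/135, 26/45, 10/27)

Set up U = [u_1 | ... | u_2] ∈ R^(4×2). The projector onto W = col(U) is P = U (U^T U)^(-1) U^T.
Compute U^T U =
  [18, -12]
  [-12, 23],
and U^T v = (-8, -6).
Solve U^T U · c = U^T v for the coefficients: c = (-128/135, -34/45). The projection is proj_W(v) = U c.
Check: (v - proj_W(v)) · u_1 = 0  (should be 0).
Check: (v - proj_W(v)) · u_2 = 0  (should be 0).
Result: proj_W(v) = (-92/27, -26/135, 26/45, 10/27).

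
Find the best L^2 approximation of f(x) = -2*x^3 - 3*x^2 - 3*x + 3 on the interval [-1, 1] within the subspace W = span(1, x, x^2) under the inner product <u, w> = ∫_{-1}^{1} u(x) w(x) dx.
g(x) = -3*x^2 - 21*x/5 + 3

The best approximation g ∈ W is the orthogonal projection of f onto W. Writing g = a_0 + a_1 x + a_2 x^2, the coefficients solve the normal equations G · a = b where
  G_{ij} = <φ_i, φ_j> and b_i = <f, φ_i>, with φ_0 = 1, φ_1 = x, φ_2 = x^2.
G =
  [2, 0, 2/3]
  [0, 2/3, 0]
  [2/3, 0, 2/5],
b = (4, -14/5, 4/5).
Solving gives a_0 = 3, a_1 = -21/5, a_2 = -3, so
  g(x) = -3*x^2 - 21*x/5 + 3.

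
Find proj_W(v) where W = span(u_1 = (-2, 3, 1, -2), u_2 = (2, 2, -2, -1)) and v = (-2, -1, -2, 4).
proj_W(v) = (3/23, -99/46, 15/46, 30/23)

Set up U = [u_1 | ... | u_2] ∈ R^(4×2). The projector onto W = col(U) is P = U (U^T U)^(-1) U^T.
Compute U^T U =
  [18, 2]
  [2, 13],
and U^T v = (-9, -6).
Solve U^T U · c = U^T v for the coefficients: c = (-21/46, -9/23). The projection is proj_W(v) = U c.
Check: (v - proj_W(v)) · u_1 = 0  (should be 0).
Check: (v - proj_W(v)) · u_2 = 0  (should be 0).
Result: proj_W(v) = (3/23, -99/46, 15/46, 30/23).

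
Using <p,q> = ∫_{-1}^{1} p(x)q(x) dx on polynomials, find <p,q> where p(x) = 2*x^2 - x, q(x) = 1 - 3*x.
<p,q> = 10/3

Expand the product: p(x)·q(x) = -6*x^3 + 5*x^2 - x.
∫_{-1}^{1} of each monomial x^k gives [2/(k+1) if k even, 0 if k odd]. Integrating term-by-term (or equivalently evaluating the antiderivative F(x) = -3*x^4/2 + 5*x^3/3 - x^2/2 at the endpoints):
  F(1) − F(−1) = -1/3 − (-11/3) = 10/3.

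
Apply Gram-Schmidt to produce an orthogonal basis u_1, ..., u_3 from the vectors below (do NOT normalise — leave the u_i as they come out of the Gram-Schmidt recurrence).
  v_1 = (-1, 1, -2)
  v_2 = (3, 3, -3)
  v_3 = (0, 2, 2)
Orthogonal basis:
  u_1 = (-1, 1, -2)
  u_2 = (4, 2, -1)
  u_3 = (-5/7, 15/7, 10/7)

Apply the Gram-Schmidt recurrence
  u_1 = v_1
  u_i = v_i − Σ_{j<i} ((v_i · u_j) / (u_j · u_j)) · u_j.

Step by step this gives:
  u_1 = (-1, 1, -2)
  u_2 = (4, 2, -1)
  u_3 = (-5/7, 15/7, 10/7)

Orthogonality check:
  u_2 · u_1 = 0 (should be 0)
  u_3 · u_1 = 0 (should be 0)
  u_3 · u_2 = 0 (should be 0)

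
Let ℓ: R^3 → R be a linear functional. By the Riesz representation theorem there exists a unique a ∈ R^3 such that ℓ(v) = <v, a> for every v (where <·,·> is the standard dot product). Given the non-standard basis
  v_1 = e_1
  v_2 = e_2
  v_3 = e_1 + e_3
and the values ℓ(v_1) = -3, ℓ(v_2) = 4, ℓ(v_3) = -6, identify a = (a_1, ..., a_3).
a = (-3, 4, -3)

Write a = (a_1, ..., a_3) in the standard basis. For each basis vector v_i, ℓ(v_i) = <v_i, a> is a linear equation in the a_j's. Collect the n equations into a matrix system V a = ℓ, where row i of V is v_i (expressed in the standard basis). Since V is invertible (lower-triangular with 1s on the diagonal, up to permutation), solve by back-substitution:
  V =
[[1, 0, 0],
 [0, 1, 0],
 [1, 0, 1]]
  V a = (-3, 4, -6)
Solving gives a = (-3, 4, -3).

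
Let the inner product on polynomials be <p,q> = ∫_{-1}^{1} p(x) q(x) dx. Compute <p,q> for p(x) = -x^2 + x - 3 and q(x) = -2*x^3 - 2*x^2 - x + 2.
<p,q> = -10

Expand the product: p(x)·q(x) = 2*x^5 + 5*x^3 + 3*x^2 + 5*x - 6.
∫_{-1}^{1} of each monomial x^k gives [2/(k+1) if k even, 0 if k odd]. Integrating term-by-term (or equivalently evaluating the antiderivative F(x) = x^6/3 + 5*x^4/4 + x^3 + 5*x^2/2 - 6*x at the endpoints):
  F(1) − F(−1) = -11/12 − (109/12) = -10.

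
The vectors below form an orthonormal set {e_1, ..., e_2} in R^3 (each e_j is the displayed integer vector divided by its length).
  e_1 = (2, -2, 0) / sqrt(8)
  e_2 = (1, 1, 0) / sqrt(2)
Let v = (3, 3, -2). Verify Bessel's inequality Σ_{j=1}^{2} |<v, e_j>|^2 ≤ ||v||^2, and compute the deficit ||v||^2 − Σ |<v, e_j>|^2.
Σ |<v, e_j>|^2 = 18; ||v||^2 = 22; deficit = 4

Write each e_j = u_j / sqrt(<u_j, u_j>) where u_j is the displayed integer vector. Then <v, e_j> = <v, u_j> / sqrt(<u_j, u_j>), so |<v, e_j>|^2 = <v, u_j>^2 / <u_j, u_j>.
Coefficients: <v, e_1> = 0/sqrt(8), <v, e_2> = 6/sqrt(2).
Square and sum: Σ |<v, e_j>|^2 = 18.
Compute ||v||^2 = v·v = 22.
Deficit = 22 − 18 = 4 ≥ 0, confirming Bessel's inequality. (The deficit equals ||v − Σ <v,e_j> e_j||^2, the squared distance from v to span{e_j}.)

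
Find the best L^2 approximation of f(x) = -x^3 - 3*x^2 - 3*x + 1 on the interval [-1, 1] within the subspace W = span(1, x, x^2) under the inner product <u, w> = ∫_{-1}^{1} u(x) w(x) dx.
g(x) = -3*x^2 - 18*x/5 + 1

The best approximation g ∈ W is the orthogonal projection of f onto W. Writing g = a_0 + a_1 x + a_2 x^2, the coefficients solve the normal equations G · a = b where
  G_{ij} = <φ_i, φ_j> and b_i = <f, φ_i>, with φ_0 = 1, φ_1 = x, φ_2 = x^2.
G =
  [2, 0, 2/3]
  [0, 2/3, 0]
  [2/3, 0, 2/5],
b = (0, -12/5, -8/15).
Solving gives a_0 = 1, a_1 = -18/5, a_2 = -3, so
  g(x) = -3*x^2 - 18*x/5 + 1.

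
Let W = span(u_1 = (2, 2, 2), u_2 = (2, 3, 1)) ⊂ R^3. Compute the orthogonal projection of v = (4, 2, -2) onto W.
proj_W(v) = (4/3, 10/3, -2/3)

Set up U = [u_1 | ... | u_2] ∈ R^(3×2). The projector onto W = col(U) is P = U (U^T U)^(-1) U^T.
Compute U^T U =
  [12, 12]
  [12, 14],
and U^T v = (8, 12).
Solve U^T U · c = U^T v for the coefficients: c = (-4/3, 2). The projection is proj_W(v) = U c.
Check: (v - proj_W(v)) · u_1 = 0  (should be 0).
Check: (v - proj_W(v)) · u_2 = 0  (should be 0).
Result: proj_W(v) = (4/3, 10/3, -2/3).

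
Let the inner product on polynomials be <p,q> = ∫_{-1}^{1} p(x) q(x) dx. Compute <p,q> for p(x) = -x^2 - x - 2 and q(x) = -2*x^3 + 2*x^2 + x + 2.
<p,q> = -38/3

Expand the product: p(x)·q(x) = 2*x^5 + x^3 - 7*x^2 - 4*x - 4.
∫_{-1}^{1} of each monomial x^k gives [2/(k+1) if k even, 0 if k odd]. Integrating term-by-term (or equivalently evaluating the antiderivative F(x) = x^6/3 + x^4/4 - 7*x^3/3 - 2*x^2 - 4*x at the endpoints):
  F(1) − F(−1) = -31/4 − (59/12) = -38/3.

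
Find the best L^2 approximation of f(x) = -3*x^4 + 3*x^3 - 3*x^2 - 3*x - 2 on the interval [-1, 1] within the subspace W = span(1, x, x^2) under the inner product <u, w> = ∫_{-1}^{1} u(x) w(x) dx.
g(x) = -39*x^2/7 - 6*x/5 - 61/35

The best approximation g ∈ W is the orthogonal projection of f onto W. Writing g = a_0 + a_1 x + a_2 x^2, the coefficients solve the normal equations G · a = b where
  G_{ij} = <φ_i, φ_j> and b_i = <f, φ_i>, with φ_0 = 1, φ_1 = x, φ_2 = x^2.
G =
  [2, 0, 2/3]
  [0, 2/3, 0]
  [2/3, 0, 2/5],
b = (-36/5, -4/5, -356/105).
Solving gives a_0 = -61/35, a_1 = -6/5, a_2 = -39/7, so
  g(x) = -39*x^2/7 - 6*x/5 - 61/35.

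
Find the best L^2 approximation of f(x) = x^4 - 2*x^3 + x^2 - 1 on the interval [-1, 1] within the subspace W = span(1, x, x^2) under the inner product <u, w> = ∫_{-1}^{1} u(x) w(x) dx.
g(x) = 13*x^2/7 - 6*x/5 - 38/35

The best approximation g ∈ W is the orthogonal projection of f onto W. Writing g = a_0 + a_1 x + a_2 x^2, the coefficients solve the normal equations G · a = b where
  G_{ij} = <φ_i, φ_j> and b_i = <f, φ_i>, with φ_0 = 1, φ_1 = x, φ_2 = x^2.
G =
  [2, 0, 2/3]
  [0, 2/3, 0]
  [2/3, 0, 2/5],
b = (-14/15, -4/5, 2/105).
Solving gives a_0 = -38/35, a_1 = -6/5, a_2 = 13/7, so
  g(x) = 13*x^2/7 - 6*x/5 - 38/35.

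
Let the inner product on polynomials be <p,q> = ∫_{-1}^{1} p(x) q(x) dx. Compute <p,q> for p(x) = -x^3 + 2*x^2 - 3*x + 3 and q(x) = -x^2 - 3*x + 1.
<p,q> = 176/15

Expand the product: p(x)·q(x) = x^5 + x^4 - 4*x^3 + 8*x^2 - 12*x + 3.
∫_{-1}^{1} of each monomial x^k gives [2/(k+1) if k even, 0 if k odd]. Integrating term-by-term (or equivalently evaluating the antiderivative F(x) = x^6/6 + x^5/5 - x^4 + 8*x^3/3 - 6*x^2 + 3*x at the endpoints):
  F(1) − F(−1) = -29/30 − (-127/10) = 176/15.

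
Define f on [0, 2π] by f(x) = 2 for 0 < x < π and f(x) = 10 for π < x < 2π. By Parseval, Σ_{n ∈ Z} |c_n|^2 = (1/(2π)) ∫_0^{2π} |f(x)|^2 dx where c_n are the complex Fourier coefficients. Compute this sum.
Σ |c_n|^2 = 52

Parseval equates the L^2 energy of f (normalised by 1/(2π)) with the ℓ^2 sum of its Fourier coefficients: (1/(2π)) ∫_0^{2π} |f|^2 = Σ |c_n|^2.
Compute the left side: (1/(2π)) [∫_0^π 2^2 dx + ∫_π^{2π} 10^2 dx] = (1/(2π)) · (4π + 100π) = (4 + 100)/2 = 52.
So Σ_{n ∈ Z} |c_n|^2 = 52.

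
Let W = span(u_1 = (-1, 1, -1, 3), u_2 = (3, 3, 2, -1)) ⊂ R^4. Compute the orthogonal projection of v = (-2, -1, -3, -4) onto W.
proj_W(v) = (-277/251, -755/251, -105/251, -545/251)

Set up U = [u_1 | ... | u_2] ∈ R^(4×2). The projector onto W = col(U) is P = U (U^T U)^(-1) U^T.
Compute U^T U =
  [12, -5]
  [-5, 23],
and U^T v = (-8, -11).
Solve U^T U · c = U^T v for the coefficients: c = (-239/251, -172/251). The projection is proj_W(v) = U c.
Check: (v - proj_W(v)) · u_1 = 0  (should be 0).
Check: (v - proj_W(v)) · u_2 = 0  (should be 0).
Result: proj_W(v) = (-277/251, -755/251, -105/251, -545/251).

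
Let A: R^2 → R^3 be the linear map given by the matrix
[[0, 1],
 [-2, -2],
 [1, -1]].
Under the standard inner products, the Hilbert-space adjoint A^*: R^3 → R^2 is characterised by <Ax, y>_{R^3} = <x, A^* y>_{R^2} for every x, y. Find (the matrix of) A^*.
A^* = A^T =
[[0, -2, 1],
 [1, -2, -1]]

For real matrices with standard dot products, the defining identity <Ax, y> = <x, A^* y> gives (Ax)^T y = x^T (A^*) y, i.e. x^T A^T y = x^T (A^*) y. Since this holds for all x, y, we must have A^* = A^T. Therefore
A^* =
[[0, -2, 1],
 [1, -2, -1]].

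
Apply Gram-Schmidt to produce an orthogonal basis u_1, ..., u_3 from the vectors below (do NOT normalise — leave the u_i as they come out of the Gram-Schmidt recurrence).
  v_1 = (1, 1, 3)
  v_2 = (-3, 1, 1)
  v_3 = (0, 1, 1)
Orthogonal basis:
  u_1 = (1, 1, 3)
  u_2 = (-34/11, 10/11, 8/11)
  u_3 = (1/10, 1/2, -1/5)

Apply the Gram-Schmidt recurrence
  u_1 = v_1
  u_i = v_i − Σ_{j<i} ((v_i · u_j) / (u_j · u_j)) · u_j.

Step by step this gives:
  u_1 = (1, 1, 3)
  u_2 = (-34/11, 10/11, 8/11)
  u_3 = (1/10, 1/2, -1/5)

Orthogonality check:
  u_2 · u_1 = 0 (should be 0)
  u_3 · u_1 = 0 (should be 0)
  u_3 · u_2 = 0 (should be 0)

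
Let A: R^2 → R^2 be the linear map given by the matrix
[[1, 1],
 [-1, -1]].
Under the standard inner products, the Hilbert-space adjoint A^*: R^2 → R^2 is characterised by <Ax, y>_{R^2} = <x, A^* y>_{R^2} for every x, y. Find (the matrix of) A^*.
A^* = A^T =
[[1, -1],
 [1, -1]]

For real matrices with standard dot products, the defining identity <Ax, y> = <x, A^* y> gives (Ax)^T y = x^T (A^*) y, i.e. x^T A^T y = x^T (A^*) y. Since this holds for all x, y, we must have A^* = A^T. Therefore
A^* =
[[1, -1],
 [1, -1]].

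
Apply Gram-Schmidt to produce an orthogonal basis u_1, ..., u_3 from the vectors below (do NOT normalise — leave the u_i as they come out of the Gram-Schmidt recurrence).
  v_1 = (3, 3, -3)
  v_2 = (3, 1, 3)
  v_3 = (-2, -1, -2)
Orthogonal basis:
  u_1 = (3, 3, -3)
  u_2 = (8/3, 2/3, 10/3)
  u_3 = (1/7, -3/14, -1/14)

Apply the Gram-Schmidt recurrence
  u_1 = v_1
  u_i = v_i − Σ_{j<i} ((v_i · u_j) / (u_j · u_j)) · u_j.

Step by step this gives:
  u_1 = (3, 3, -3)
  u_2 = (8/3, 2/3, 10/3)
  u_3 = (1/7, -3/14, -1/14)

Orthogonality check:
  u_2 · u_1 = 0 (should be 0)
  u_3 · u_1 = 0 (should be 0)
  u_3 · u_2 = 0 (should be 0)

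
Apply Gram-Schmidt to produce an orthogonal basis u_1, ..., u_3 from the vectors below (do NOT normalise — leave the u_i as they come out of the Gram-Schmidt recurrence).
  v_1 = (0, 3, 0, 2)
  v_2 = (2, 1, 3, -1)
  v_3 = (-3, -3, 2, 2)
Orthogonal basis:
  u_1 = (0, 3, 0, 2)
  u_2 = (2, 10/13, 3, -15/13)
  u_3 = (-231/97, -156/97, 284/97, 234/97)

Apply the Gram-Schmidt recurrence
  u_1 = v_1
  u_i = v_i − Σ_{j<i} ((v_i · u_j) / (u_j · u_j)) · u_j.

Step by step this gives:
  u_1 = (0, 3, 0, 2)
  u_2 = (2, 10/13, 3, -15/13)
  u_3 = (-231/97, -156/97, 284/97, 234/97)

Orthogonality check:
  u_2 · u_1 = 0 (should be 0)
  u_3 · u_1 = 0 (should be 0)
  u_3 · u_2 = 0 (should be 0)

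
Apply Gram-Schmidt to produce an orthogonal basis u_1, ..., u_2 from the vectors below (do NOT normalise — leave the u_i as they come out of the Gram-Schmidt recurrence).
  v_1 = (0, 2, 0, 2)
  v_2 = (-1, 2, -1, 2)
Orthogonal basis:
  u_1 = (0, 2, 0, 2)
  u_2 = (-1, 0, -1, 0)

Apply the Gram-Schmidt recurrence
  u_1 = v_1
  u_i = v_i − Σ_{j<i} ((v_i · u_j) / (u_j · u_j)) · u_j.

Step by step this gives:
  u_1 = (0, 2, 0, 2)
  u_2 = (-1, 0, -1, 0)

Orthogonality check:
  u_2 · u_1 = 0 (should be 0)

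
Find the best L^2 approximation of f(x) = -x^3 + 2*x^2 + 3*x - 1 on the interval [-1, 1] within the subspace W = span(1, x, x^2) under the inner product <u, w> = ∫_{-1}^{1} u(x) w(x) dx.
g(x) = 2*x^2 + 12*x/5 - 1

The best approximation g ∈ W is the orthogonal projection of f onto W. Writing g = a_0 + a_1 x + a_2 x^2, the coefficients solve the normal equations G · a = b where
  G_{ij} = <φ_i, φ_j> and b_i = <f, φ_i>, with φ_0 = 1, φ_1 = x, φ_2 = x^2.
G =
  [2, 0, 2/3]
  [0, 2/3, 0]
  [2/3, 0, 2/5],
b = (-2/3, 8/5, 2/15).
Solving gives a_0 = -1, a_1 = 12/5, a_2 = 2, so
  g(x) = 2*x^2 + 12*x/5 - 1.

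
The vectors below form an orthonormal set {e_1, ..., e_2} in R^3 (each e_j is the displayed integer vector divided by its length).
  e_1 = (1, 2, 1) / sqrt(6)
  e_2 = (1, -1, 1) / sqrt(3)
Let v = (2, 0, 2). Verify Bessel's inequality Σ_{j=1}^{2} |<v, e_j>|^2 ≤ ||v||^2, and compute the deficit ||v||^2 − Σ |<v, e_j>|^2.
Σ |<v, e_j>|^2 = 8; ||v||^2 = 8; deficit = 0

Write each e_j = u_j / sqrt(<u_j, u_j>) where u_j is the displayed integer vector. Then <v, e_j> = <v, u_j> / sqrt(<u_j, u_j>), so |<v, e_j>|^2 = <v, u_j>^2 / <u_j, u_j>.
Coefficients: <v, e_1> = 4/sqrt(6), <v, e_2> = 4/sqrt(3).
Square and sum: Σ |<v, e_j>|^2 = 8.
Compute ||v||^2 = v·v = 8.
Deficit = 8 − 8 = 0 ≥ 0, confirming Bessel's inequality. (The deficit equals ||v − Σ <v,e_j> e_j||^2, the squared distance from v to span{e_j}.)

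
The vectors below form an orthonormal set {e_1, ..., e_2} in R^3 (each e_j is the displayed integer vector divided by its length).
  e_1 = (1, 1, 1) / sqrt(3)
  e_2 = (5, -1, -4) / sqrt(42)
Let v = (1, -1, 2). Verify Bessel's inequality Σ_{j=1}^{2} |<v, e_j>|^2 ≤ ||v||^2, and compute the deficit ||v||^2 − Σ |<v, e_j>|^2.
Σ |<v, e_j>|^2 = 10/7; ||v||^2 = 6; deficit = 32/7

Write each e_j = u_j / sqrt(<u_j, u_j>) where u_j is the displayed integer vector. Then <v, e_j> = <v, u_j> / sqrt(<u_j, u_j>), so |<v, e_j>|^2 = <v, u_j>^2 / <u_j, u_j>.
Coefficients: <v, e_1> = 2/sqrt(3), <v, e_2> = -2/sqrt(42).
Square and sum: Σ |<v, e_j>|^2 = 10/7.
Compute ||v||^2 = v·v = 6.
Deficit = 6 − 10/7 = 32/7 ≥ 0, confirming Bessel's inequality. (The deficit equals ||v − Σ <v,e_j> e_j||^2, the squared distance from v to span{e_j}.)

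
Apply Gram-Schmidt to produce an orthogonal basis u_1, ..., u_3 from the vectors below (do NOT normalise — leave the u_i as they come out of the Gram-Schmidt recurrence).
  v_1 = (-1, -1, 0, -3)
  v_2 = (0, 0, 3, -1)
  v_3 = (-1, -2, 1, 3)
Orthogonal basis:
  u_1 = (-1, -1, 0, -3)
  u_2 = (3/11, 3/11, 3, -2/11)
  u_3 = (-161/101, -262/101, 47/101, 141/101)

Apply the Gram-Schmidt recurrence
  u_1 = v_1
  u_i = v_i − Σ_{j<i} ((v_i · u_j) / (u_j · u_j)) · u_j.

Step by step this gives:
  u_1 = (-1, -1, 0, -3)
  u_2 = (3/11, 3/11, 3, -2/11)
  u_3 = (-161/101, -262/101, 47/101, 141/101)

Orthogonality check:
  u_2 · u_1 = 0 (should be 0)
  u_3 · u_1 = 0 (should be 0)
  u_3 · u_2 = 0 (should be 0)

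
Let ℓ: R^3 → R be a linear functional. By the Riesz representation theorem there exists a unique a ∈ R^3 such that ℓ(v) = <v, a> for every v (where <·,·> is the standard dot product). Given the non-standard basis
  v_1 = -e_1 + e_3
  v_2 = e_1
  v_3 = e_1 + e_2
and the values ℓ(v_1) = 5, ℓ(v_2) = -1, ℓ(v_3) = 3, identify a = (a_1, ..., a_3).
a = (-1, 4, 4)

Write a = (a_1, ..., a_3) in the standard basis. For each basis vector v_i, ℓ(v_i) = <v_i, a> is a linear equation in the a_j's. Collect the n equations into a matrix system V a = ℓ, where row i of V is v_i (expressed in the standard basis). Since V is invertible (lower-triangular with 1s on the diagonal, up to permutation), solve by back-substitution:
  V =
[[-1, 0, 1],
 [1, 0, 0],
 [1, 1, 0]]
  V a = (5, -1, 3)
Solving gives a = (-1, 4, 4).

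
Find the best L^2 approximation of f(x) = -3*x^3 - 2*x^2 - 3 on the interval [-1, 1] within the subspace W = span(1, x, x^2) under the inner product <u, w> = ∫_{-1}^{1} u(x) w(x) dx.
g(x) = -2*x^2 - 9*x/5 - 3

The best approximation g ∈ W is the orthogonal projection of f onto W. Writing g = a_0 + a_1 x + a_2 x^2, the coefficients solve the normal equations G · a = b where
  G_{ij} = <φ_i, φ_j> and b_i = <f, φ_i>, with φ_0 = 1, φ_1 = x, φ_2 = x^2.
G =
  [2, 0, 2/3]
  [0, 2/3, 0]
  [2/3, 0, 2/5],
b = (-22/3, -6/5, -14/5).
Solving gives a_0 = -3, a_1 = -9/5, a_2 = -2, so
  g(x) = -2*x^2 - 9*x/5 - 3.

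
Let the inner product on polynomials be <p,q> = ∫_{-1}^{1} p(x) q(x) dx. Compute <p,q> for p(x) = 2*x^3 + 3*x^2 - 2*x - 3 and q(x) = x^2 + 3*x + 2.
<p,q> = -52/5

Expand the product: p(x)·q(x) = 2*x^5 + 9*x^4 + 11*x^3 - 3*x^2 - 13*x - 6.
∫_{-1}^{1} of each monomial x^k gives [2/(k+1) if k even, 0 if k odd]. Integrating term-by-term (or equivalently evaluating the antiderivative F(x) = x^6/3 + 9*x^5/5 + 11*x^4/4 - x^3 - 13*x^2/2 - 6*x at the endpoints):
  F(1) − F(−1) = -517/60 − (107/60) = -52/5.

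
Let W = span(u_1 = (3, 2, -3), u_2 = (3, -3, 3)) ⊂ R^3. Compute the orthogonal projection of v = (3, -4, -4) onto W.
proj_W(v) = (227/62, -1/31, -43/62)

Set up U = [u_1 | ... | u_2] ∈ R^(3×2). The projector onto W = col(U) is P = U (U^T U)^(-1) U^T.
Compute U^T U =
  [22, -6]
  [-6, 27],
and U^T v = (13, 9).
Solve U^T U · c = U^T v for the coefficients: c = (45/62, 46/93). The projection is proj_W(v) = U c.
Check: (v - proj_W(v)) · u_1 = 0  (should be 0).
Check: (v - proj_W(v)) · u_2 = 0  (should be 0).
Result: proj_W(v) = (227/62, -1/31, -43/62).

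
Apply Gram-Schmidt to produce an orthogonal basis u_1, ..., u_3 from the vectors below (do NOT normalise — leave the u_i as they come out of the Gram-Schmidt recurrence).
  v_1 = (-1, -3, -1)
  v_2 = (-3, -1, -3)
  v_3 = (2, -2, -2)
Orthogonal basis:
  u_1 = (-1, -3, -1)
  u_2 = (-24/11, 16/11, -24/11)
  u_3 = (2, 0, -2)

Apply the Gram-Schmidt recurrence
  u_1 = v_1
  u_i = v_i − Σ_{j<i} ((v_i · u_j) / (u_j · u_j)) · u_j.

Step by step this gives:
  u_1 = (-1, -3, -1)
  u_2 = (-24/11, 16/11, -24/11)
  u_3 = (2, 0, -2)

Orthogonality check:
  u_2 · u_1 = 0 (should be 0)
  u_3 · u_1 = 0 (should be 0)
  u_3 · u_2 = 0 (should be 0)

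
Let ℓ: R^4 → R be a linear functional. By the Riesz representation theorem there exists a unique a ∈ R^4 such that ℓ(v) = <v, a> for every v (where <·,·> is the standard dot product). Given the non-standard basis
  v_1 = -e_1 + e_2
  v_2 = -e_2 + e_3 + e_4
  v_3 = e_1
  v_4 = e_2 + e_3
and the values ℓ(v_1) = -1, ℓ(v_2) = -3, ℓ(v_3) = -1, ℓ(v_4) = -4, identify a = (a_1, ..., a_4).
a = (-1, -2, -2, -3)

Write a = (a_1, ..., a_4) in the standard basis. For each basis vector v_i, ℓ(v_i) = <v_i, a> is a linear equation in the a_j's. Collect the n equations into a matrix system V a = ℓ, where row i of V is v_i (expressed in the standard basis). Since V is invertible (lower-triangular with 1s on the diagonal, up to permutation), solve by back-substitution:
  V =
[[-1, 1, 0, 0],
 [0, -1, 1, 1],
 [1, 0, 0, 0],
 [0, 1, 1, 0]]
  V a = (-1, -3, -1, -4)
Solving gives a = (-1, -2, -2, -3).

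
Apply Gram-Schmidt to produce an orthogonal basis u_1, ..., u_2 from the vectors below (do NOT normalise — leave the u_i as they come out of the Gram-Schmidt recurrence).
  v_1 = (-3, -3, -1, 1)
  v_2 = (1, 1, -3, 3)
Orthogonal basis:
  u_1 = (-3, -3, -1, 1)
  u_2 = (1, 1, -3, 3)

Apply the Gram-Schmidt recurrence
  u_1 = v_1
  u_i = v_i − Σ_{j<i} ((v_i · u_j) / (u_j · u_j)) · u_j.

Step by step this gives:
  u_1 = (-3, -3, -1, 1)
  u_2 = (1, 1, -3, 3)

Orthogonality check:
  u_2 · u_1 = 0 (should be 0)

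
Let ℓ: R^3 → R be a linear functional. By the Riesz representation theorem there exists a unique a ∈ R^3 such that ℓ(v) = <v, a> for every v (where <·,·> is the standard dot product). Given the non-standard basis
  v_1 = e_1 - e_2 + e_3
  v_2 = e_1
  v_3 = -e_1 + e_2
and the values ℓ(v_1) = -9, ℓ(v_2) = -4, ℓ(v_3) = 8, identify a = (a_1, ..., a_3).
a = (-4, 4, -1)

Write a = (a_1, ..., a_3) in the standard basis. For each basis vector v_i, ℓ(v_i) = <v_i, a> is a linear equation in the a_j's. Collect the n equations into a matrix system V a = ℓ, where row i of V is v_i (expressed in the standard basis). Since V is invertible (lower-triangular with 1s on the diagonal, up to permutation), solve by back-substitution:
  V =
[[1, -1, 1],
 [1, 0, 0],
 [-1, 1, 0]]
  V a = (-9, -4, 8)
Solving gives a = (-4, 4, -1).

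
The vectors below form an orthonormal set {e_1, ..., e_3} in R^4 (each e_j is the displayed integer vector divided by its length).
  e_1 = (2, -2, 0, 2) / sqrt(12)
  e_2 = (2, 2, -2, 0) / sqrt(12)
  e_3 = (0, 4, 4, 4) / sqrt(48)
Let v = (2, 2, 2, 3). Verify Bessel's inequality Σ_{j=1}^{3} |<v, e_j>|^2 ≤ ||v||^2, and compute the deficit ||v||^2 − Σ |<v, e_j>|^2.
Σ |<v, e_j>|^2 = 62/3; ||v||^2 = 21; deficit = 1/3

Write each e_j = u_j / sqrt(<u_j, u_j>) where u_j is the displayed integer vector. Then <v, e_j> = <v, u_j> / sqrt(<u_j, u_j>), so |<v, e_j>|^2 = <v, u_j>^2 / <u_j, u_j>.
Coefficients: <v, e_1> = 6/sqrt(12), <v, e_2> = 4/sqrt(12), <v, e_3> = 28/sqrt(48).
Square and sum: Σ |<v, e_j>|^2 = 62/3.
Compute ||v||^2 = v·v = 21.
Deficit = 21 − 62/3 = 1/3 ≥ 0, confirming Bessel's inequality. (The deficit equals ||v − Σ <v,e_j> e_j||^2, the squared distance from v to span{e_j}.)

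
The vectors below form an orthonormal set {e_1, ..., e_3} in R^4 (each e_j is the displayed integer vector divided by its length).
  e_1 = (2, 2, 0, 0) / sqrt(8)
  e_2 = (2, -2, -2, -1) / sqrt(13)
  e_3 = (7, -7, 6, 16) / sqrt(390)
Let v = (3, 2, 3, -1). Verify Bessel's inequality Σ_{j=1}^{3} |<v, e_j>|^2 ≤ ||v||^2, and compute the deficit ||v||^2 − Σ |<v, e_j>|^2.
Σ |<v, e_j>|^2 = 67/5; ||v||^2 = 23; deficit = 48/5

Write each e_j = u_j / sqrt(<u_j, u_j>) where u_j is the displayed integer vector. Then <v, e_j> = <v, u_j> / sqrt(<u_j, u_j>), so |<v, e_j>|^2 = <v, u_j>^2 / <u_j, u_j>.
Coefficients: <v, e_1> = 10/sqrt(8), <v, e_2> = -3/sqrt(13), <v, e_3> = 9/sqrt(390).
Square and sum: Σ |<v, e_j>|^2 = 67/5.
Compute ||v||^2 = v·v = 23.
Deficit = 23 − 67/5 = 48/5 ≥ 0, confirming Bessel's inequality. (The deficit equals ||v − Σ <v,e_j> e_j||^2, the squared distance from v to span{e_j}.)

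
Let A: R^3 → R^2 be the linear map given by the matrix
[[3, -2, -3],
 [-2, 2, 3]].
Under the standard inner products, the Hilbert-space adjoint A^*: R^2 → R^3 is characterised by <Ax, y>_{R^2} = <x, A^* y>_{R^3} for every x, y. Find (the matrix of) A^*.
A^* = A^T =
[[3, -2],
 [-2, 2],
 [-3, 3]]

For real matrices with standard dot products, the defining identity <Ax, y> = <x, A^* y> gives (Ax)^T y = x^T (A^*) y, i.e. x^T A^T y = x^T (A^*) y. Since this holds for all x, y, we must have A^* = A^T. Therefore
A^* =
[[3, -2],
 [-2, 2],
 [-3, 3]].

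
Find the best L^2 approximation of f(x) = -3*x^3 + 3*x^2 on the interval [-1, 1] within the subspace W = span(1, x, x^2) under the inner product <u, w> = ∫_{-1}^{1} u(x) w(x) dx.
g(x) = 3*x^2 - 9*x/5

The best approximation g ∈ W is the orthogonal projection of f onto W. Writing g = a_0 + a_1 x + a_2 x^2, the coefficients solve the normal equations G · a = b where
  G_{ij} = <φ_i, φ_j> and b_i = <f, φ_i>, with φ_0 = 1, φ_1 = x, φ_2 = x^2.
G =
  [2, 0, 2/3]
  [0, 2/3, 0]
  [2/3, 0, 2/5],
b = (2, -6/5, 6/5).
Solving gives a_0 = 0, a_1 = -9/5, a_2 = 3, so
  g(x) = 3*x^2 - 9*x/5.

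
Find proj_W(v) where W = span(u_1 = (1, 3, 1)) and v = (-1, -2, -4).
proj_W(v) = (-1, -3, -1)

Set up U = [u_1 | ... | u_1] ∈ R^(3×1). The projector onto W = col(U) is P = U (U^T U)^(-1) U^T.
Compute U^T U =
  [11],
and U^T v = (-11).
Solve U^T U · c = U^T v for the coefficients: c = (-1). The projection is proj_W(v) = U c.
Check: (v - proj_W(v)) · u_1 = 0  (should be 0).
Result: proj_W(v) = (-1, -3, -1).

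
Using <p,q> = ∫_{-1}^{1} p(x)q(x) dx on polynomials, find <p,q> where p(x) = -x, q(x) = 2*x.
<p,q> = -4/3

Expand the product: p(x)·q(x) = -2*x^2.
∫_{-1}^{1} of each monomial x^k gives [2/(k+1) if k even, 0 if k odd]. Integrating term-by-term (or equivalently evaluating the antiderivative F(x) = -2*x^3/3 at the endpoints):
  F(1) − F(−1) = -2/3 − (2/3) = -4/3.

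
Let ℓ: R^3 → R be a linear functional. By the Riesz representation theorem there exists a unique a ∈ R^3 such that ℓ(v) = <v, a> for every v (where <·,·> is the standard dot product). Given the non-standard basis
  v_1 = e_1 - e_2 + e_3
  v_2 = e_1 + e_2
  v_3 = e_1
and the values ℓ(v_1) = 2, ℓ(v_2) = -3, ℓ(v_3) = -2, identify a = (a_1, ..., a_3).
a = (-2, -1, 3)

Write a = (a_1, ..., a_3) in the standard basis. For each basis vector v_i, ℓ(v_i) = <v_i, a> is a linear equation in the a_j's. Collect the n equations into a matrix system V a = ℓ, where row i of V is v_i (expressed in the standard basis). Since V is invertible (lower-triangular with 1s on the diagonal, up to permutation), solve by back-substitution:
  V =
[[1, -1, 1],
 [1, 1, 0],
 [1, 0, 0]]
  V a = (2, -3, -2)
Solving gives a = (-2, -1, 3).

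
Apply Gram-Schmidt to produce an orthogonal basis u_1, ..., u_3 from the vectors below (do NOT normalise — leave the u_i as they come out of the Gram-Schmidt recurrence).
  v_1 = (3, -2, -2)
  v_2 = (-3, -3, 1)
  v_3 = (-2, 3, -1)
Orthogonal basis:
  u_1 = (3, -2, -2)
  u_2 = (-36/17, -61/17, 7/17)
  u_3 = (-160/149, 60/149, -300/149)

Apply the Gram-Schmidt recurrence
  u_1 = v_1
  u_i = v_i − Σ_{j<i} ((v_i · u_j) / (u_j · u_j)) · u_j.

Step by step this gives:
  u_1 = (3, -2, -2)
  u_2 = (-36/17, -61/17, 7/17)
  u_3 = (-160/149, 60/149, -300/149)

Orthogonality check:
  u_2 · u_1 = 0 (should be 0)
  u_3 · u_1 = 0 (should be 0)
  u_3 · u_2 = 0 (should be 0)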